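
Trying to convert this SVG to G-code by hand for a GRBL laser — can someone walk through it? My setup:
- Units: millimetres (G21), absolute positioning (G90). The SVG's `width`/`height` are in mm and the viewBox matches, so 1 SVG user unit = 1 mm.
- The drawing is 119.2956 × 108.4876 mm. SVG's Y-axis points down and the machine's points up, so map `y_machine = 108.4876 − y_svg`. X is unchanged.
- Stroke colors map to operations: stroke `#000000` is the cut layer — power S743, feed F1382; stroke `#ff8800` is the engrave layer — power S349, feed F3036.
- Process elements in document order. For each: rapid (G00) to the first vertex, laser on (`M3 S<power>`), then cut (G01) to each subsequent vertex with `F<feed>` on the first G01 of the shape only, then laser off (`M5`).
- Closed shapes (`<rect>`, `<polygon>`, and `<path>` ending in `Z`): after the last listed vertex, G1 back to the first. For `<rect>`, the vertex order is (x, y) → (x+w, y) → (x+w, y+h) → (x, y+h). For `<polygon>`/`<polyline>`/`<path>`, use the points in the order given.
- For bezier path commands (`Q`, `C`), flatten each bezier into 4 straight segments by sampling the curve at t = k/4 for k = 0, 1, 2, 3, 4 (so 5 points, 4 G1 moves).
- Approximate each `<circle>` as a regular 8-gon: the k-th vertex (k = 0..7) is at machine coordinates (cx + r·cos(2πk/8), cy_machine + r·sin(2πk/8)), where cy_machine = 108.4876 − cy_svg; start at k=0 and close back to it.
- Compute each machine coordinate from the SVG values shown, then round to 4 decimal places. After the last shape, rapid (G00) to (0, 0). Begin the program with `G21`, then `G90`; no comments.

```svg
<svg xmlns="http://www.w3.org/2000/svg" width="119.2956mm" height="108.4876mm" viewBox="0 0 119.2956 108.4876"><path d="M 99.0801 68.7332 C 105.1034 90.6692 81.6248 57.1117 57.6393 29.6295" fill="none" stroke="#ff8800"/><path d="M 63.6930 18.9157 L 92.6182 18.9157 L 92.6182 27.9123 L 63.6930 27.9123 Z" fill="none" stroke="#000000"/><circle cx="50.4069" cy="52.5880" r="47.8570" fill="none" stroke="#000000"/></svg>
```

1 u = 1 mm; y_m = 108.4876 − y.

[1] `<path>` cubic bezier, #ff8800→engrave S349 F3036: (99.0801,39.7544) → (98.5190,32.7454) → (89.6130,40.7744) → (75.0803,58.0693) → (57.6393,78.8581)

[2] `<path>` rectangle, #000000→cut S743 F1382: (63.6930,89.5719) → (92.6182,89.5719) → (92.6182,80.5753) → (63.6930,80.5753) → (63.6930,89.5719) (closed)

[3] `<circle>` circle, #000000→cut S743 F1382: (98.2639,55.8996) → (84.2469,89.7396) → (50.4069,103.7566) → (16.5669,89.7396) → (2.5499,55.8996) → (16.5669,22.0596) → (50.4069,8.0426) → (84.2469,22.0596) → (98.2639,55.8996) (closed)

G21
G90
G00 X99.0801 Y39.7544
M3 S349
G01 X98.5190 Y32.7454 F3036
G01 X89.6130 Y40.7744
G01 X75.0803 Y58.0693
G01 X57.6393 Y78.8581
M5
G00 X63.6930 Y89.5719
M3 S743
G01 X92.6182 Y89.5719 F1382
G01 X92.6182 Y80.5753
G01 X63.6930 Y80.5753
G01 X63.6930 Y89.5719
M5
G00 X98.2639 Y55.8996
M3 S743
G01 X84.2469 Y89.7396 F1382
G01 X50.4069 Y103.7566
G01 X16.5669 Y89.7396
G01 X2.5499 Y55.8996
G01 X16.5669 Y22.0596
G01 X50.4069 Y8.0426
G01 X84.2469 Y22.0596
G01 X98.2639 Y55.8996
M5
G00 X0.0000 Y0.0000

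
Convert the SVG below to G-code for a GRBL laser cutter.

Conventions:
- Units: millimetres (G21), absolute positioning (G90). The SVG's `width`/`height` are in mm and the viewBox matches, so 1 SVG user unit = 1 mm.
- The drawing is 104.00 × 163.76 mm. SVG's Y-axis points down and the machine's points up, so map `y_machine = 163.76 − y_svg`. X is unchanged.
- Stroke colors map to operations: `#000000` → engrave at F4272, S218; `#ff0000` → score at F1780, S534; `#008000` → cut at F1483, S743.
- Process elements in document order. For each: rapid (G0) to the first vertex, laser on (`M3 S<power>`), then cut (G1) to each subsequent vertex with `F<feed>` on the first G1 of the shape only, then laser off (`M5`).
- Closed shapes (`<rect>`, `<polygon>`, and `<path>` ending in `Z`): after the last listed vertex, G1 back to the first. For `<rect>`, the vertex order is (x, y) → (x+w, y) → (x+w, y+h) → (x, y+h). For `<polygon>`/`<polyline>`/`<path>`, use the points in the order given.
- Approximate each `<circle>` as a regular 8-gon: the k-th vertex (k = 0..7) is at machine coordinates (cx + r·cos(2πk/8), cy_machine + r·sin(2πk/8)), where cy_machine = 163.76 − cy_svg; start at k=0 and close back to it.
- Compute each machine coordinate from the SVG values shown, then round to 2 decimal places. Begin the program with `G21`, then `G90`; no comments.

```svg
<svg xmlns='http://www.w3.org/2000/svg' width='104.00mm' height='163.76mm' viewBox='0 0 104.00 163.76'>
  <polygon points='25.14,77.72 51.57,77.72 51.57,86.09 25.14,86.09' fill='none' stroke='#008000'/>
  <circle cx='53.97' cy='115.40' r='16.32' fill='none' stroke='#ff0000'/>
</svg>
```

G21
G90
G0 X25.14 Y86.04
M3 S743
G1 X51.57 Y86.04 F1483
G1 X51.57 Y77.67
G1 X25.14 Y77.67
G1 X25.14 Y86.04
M5
G0 X70.29 Y48.36
M3 S534
G1 X65.51 Y59.90 F1780
G1 X53.97 Y64.68
G1 X42.43 Y59.90
G1 X37.65 Y48.36
G1 X42.43 Y36.82
G1 X53.97 Y32.04
G1 X65.51 Y36.82
G1 X70.29 Y48.36
M5

Since the viewBox matches the mm dimensions, user units are millimetres directly. The only transform is the Y-flip y_m = 163.76 − y_svg.

Shape 1 is a rectangle drawn with `<polygon>`. Its stroke #008000 means cut at S743, F1483. After flipping Y the toolpath is (25.14,86.04) → (51.57,86.04) → (51.57,77.67) → (25.14,77.67) → (25.14,86.04), returning to the start.

Shape 2 is a circle drawn with `<circle>`. Its stroke #ff0000 means score at S534, F1780. After flipping Y the toolpath is (70.29,48.36) → (65.51,59.90) → (53.97,64.68) → (42.43,59.90) → (37.65,48.36) → (42.43,36.82) → (53.97,32.04) → (65.51,36.82) → (70.29,48.36), returning to the start.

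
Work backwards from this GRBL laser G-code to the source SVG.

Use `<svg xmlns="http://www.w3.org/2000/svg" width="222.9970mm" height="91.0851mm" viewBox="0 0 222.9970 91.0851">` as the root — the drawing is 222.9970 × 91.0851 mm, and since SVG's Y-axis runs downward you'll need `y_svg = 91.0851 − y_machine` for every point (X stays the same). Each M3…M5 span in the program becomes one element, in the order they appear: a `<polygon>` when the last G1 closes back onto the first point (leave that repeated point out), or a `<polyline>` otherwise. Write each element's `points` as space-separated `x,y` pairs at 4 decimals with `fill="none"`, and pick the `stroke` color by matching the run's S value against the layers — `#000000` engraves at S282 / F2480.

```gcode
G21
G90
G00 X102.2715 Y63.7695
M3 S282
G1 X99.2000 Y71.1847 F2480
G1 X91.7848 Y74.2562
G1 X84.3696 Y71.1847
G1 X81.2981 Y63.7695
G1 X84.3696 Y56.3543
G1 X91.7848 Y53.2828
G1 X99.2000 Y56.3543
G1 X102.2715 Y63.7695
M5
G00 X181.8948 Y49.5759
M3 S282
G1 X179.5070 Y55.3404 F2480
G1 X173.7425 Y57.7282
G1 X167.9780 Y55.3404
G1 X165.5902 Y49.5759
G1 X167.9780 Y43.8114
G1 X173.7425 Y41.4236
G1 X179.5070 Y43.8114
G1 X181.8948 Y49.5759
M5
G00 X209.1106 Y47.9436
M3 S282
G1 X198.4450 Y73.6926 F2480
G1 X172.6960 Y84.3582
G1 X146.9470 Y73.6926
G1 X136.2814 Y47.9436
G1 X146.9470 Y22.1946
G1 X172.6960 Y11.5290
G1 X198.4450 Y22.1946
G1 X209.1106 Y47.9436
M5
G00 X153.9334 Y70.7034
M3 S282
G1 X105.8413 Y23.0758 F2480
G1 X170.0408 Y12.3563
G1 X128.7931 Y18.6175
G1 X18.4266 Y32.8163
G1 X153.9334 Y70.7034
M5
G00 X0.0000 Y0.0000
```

<svg xmlns="http://www.w3.org/2000/svg" width="222.9970mm" height="91.0851mm" viewBox="0 0 222.9970 91.0851">
  <polygon points="102.2715,27.3156 99.2000,19.9004 91.7848,16.8289 84.3696,19.9004 81.2981,27.3156 84.3696,34.7308 91.7848,37.8023 99.2000,34.7308" fill="none" stroke="#000000"/>
  <polygon points="181.8948,41.5092 179.5070,35.7447 173.7425,33.3569 167.9780,35.7447 165.5902,41.5092 167.9780,47.2737 173.7425,49.6615 179.5070,47.2737" fill="none" stroke="#000000"/>
  <polygon points="209.1106,43.1415 198.4450,17.3925 172.6960,6.7269 146.9470,17.3925 136.2814,43.1415 146.9470,68.8905 172.6960,79.5561 198.4450,68.8905" fill="none" stroke="#000000"/>
  <polygon points="153.9334,20.3817 105.8413,68.0093 170.0408,78.7288 128.7931,72.4676 18.4266,58.2688" fill="none" stroke="#000000"/>
</svg>

y_svg = 91.0851 − y_m. Every run uses S282, so all elements get stroke `#000000` (engrave).

[1] closed run; points: 102.2715,27.3156 99.2000,19.9004 91.7848,16.8289 84.3696,19.9004 81.2981,27.3156 84.3696,34.7308 91.7848,37.8023 99.2000,34.7308

[2] closed run; points: 181.8948,41.5092 179.5070,35.7447 173.7425,33.3569 167.9780,35.7447 165.5902,41.5092 167.9780,47.2737 173.7425,49.6615 179.5070,47.2737

[3] closed run; points: 209.1106,43.1415 198.4450,17.3925 172.6960,6.7269 146.9470,17.3925 136.2814,43.1415 146.9470,68.8905 172.6960,79.5561 198.4450,68.8905

[4] closed run; points: 153.9334,20.3817 105.8413,68.0093 170.0408,78.7288 128.7931,72.4676 18.4266,58.2688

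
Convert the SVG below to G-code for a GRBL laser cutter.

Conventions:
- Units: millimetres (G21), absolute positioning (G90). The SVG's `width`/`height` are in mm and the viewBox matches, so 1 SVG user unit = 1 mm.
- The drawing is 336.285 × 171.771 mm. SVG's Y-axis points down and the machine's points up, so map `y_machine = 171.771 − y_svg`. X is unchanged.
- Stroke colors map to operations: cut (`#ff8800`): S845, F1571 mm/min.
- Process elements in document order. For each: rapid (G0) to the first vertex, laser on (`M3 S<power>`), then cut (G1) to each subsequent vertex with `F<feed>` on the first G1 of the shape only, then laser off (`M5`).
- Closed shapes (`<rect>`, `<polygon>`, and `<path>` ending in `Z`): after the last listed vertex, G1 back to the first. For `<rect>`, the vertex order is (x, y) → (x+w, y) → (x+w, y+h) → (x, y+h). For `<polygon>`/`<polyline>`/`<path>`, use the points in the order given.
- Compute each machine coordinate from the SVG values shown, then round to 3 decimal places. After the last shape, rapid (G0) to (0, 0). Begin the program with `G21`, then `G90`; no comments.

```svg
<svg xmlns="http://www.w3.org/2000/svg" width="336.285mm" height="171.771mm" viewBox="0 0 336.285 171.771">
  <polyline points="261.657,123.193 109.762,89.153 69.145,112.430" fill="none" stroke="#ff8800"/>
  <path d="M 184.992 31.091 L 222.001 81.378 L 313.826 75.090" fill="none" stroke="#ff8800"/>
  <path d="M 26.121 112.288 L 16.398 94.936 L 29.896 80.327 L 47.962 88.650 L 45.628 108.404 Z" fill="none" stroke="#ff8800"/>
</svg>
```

G21
G90
G0 X261.657 Y48.578
M3 S845
G1 X109.762 Y82.618 F1571
G1 X69.145 Y59.341
M5
G0 X184.992 Y140.680
M3 S845
G1 X222.001 Y90.393 F1571
G1 X313.826 Y96.681
M5
G0 X26.121 Y59.483
M3 S845
G1 X16.398 Y76.835 F1571
G1 X29.896 Y91.444
G1 X47.962 Y83.121
G1 X45.628 Y63.367
G1 X26.121 Y59.483
M5
G0 X0.000 Y0.000

Since the viewBox matches the mm dimensions, user units are millimetres directly. The only transform is the Y-flip y_m = 171.771 − y_svg.

Shape 1 is a open polyline drawn with `<polyline>`. Its stroke #ff8800 means cut at S845, F1571. After flipping Y the toolpath is (261.657,48.578) → (109.762,82.618) → (69.145,59.341).

Shape 2 is a open polyline drawn with `<path>`. Its stroke #ff8800 means cut at S845, F1571. After flipping Y the toolpath is (184.992,140.680) → (222.001,90.393) → (313.826,96.681).

Shape 3 is a regular polygon drawn with `<path>`. Its stroke #ff8800 means cut at S845, F1571. After flipping Y the toolpath is (26.121,59.483) → (16.398,76.835) → (29.896,91.444) → (47.962,83.121) → (45.628,63.367) → (26.121,59.483), returning to the start.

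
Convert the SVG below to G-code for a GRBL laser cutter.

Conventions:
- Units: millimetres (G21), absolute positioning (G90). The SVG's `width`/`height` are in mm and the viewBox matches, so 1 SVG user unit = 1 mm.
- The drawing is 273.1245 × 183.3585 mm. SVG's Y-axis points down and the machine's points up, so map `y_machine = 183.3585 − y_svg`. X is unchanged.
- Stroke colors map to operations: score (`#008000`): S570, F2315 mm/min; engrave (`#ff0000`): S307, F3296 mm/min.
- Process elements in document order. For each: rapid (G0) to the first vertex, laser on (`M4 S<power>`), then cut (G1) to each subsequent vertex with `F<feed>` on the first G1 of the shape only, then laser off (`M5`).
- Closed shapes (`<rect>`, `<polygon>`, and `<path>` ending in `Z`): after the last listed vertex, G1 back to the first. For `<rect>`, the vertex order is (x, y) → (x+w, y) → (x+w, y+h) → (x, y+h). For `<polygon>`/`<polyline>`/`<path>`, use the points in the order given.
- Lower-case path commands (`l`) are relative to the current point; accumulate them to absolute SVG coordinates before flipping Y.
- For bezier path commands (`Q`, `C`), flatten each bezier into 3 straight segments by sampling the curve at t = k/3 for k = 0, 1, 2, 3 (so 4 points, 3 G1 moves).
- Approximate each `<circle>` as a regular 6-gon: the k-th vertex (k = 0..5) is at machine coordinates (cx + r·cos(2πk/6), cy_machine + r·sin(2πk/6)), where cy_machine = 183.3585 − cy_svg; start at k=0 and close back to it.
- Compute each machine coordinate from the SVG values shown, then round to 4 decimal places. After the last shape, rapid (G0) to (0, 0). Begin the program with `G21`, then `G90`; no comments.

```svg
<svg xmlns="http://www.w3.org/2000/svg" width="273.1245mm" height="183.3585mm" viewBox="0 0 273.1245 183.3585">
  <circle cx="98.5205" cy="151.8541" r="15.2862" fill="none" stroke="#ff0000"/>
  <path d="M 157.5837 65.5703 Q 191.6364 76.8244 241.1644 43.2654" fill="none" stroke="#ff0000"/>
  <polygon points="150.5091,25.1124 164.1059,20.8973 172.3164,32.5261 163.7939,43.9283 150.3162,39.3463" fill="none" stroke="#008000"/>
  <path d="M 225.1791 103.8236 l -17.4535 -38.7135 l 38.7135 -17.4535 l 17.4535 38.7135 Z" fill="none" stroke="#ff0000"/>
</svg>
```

Since the viewBox matches the mm dimensions, user units are millimetres directly. The only transform is the Y-flip y_m = 183.3585 − y_svg.

Shape 1 is a circle drawn with `<circle>`. Its stroke #ff0000 means engrave at S307, F3296. After flipping Y the toolpath is (113.8067,31.5044) → (106.1636,44.7426) → (90.8774,44.7426) → (83.2343,31.5044) → (90.8774,18.2662) → (106.1636,18.2662) → (113.8067,31.5044), returning to the start.

Shape 2 is a quadratic bezier drawn with `<path>`. Its stroke #ff0000 means engrave at S307, F3296. After flipping Y the toolpath is (157.5837,117.7882) → (182.0050,115.2647) → (209.8652,122.6997) → (241.1644,140.0931).

Shape 3 is a regular polygon drawn with `<polygon>`. Its stroke #008000 means score at S570, F2315. After flipping Y the toolpath is (150.5091,158.2461) → (164.1059,162.4612) → (172.3164,150.8324) → (163.7939,139.4302) → (150.3162,144.0122) → (150.5091,158.2461), returning to the start.

Shape 4 is a regular polygon drawn with `<path>`. Its stroke #ff0000 means engrave at S307, F3296. After flipping Y the toolpath is (225.1791,79.5349) → (207.7256,118.2484) → (246.4391,135.7019) → (263.8926,96.9884) → (225.1791,79.5349), returning to the start.

G21
G90
G0 X113.8067 Y31.5044
M4 S307
G1 X106.1636 Y44.7426 F3296
G1 X90.8774 Y44.7426
G1 X83.2343 Y31.5044
G1 X90.8774 Y18.2662
G1 X106.1636 Y18.2662
G1 X113.8067 Y31.5044
M5
G0 X157.5837 Y117.7882
M4 S307
G1 X182.0050 Y115.2647 F3296
G1 X209.8652 Y122.6997
G1 X241.1644 Y140.0931
M5
G0 X150.5091 Y158.2461
M4 S570
G1 X164.1059 Y162.4612 F2315
G1 X172.3164 Y150.8324
G1 X163.7939 Y139.4302
G1 X150.3162 Y144.0122
G1 X150.5091 Y158.2461
M5
G0 X225.1791 Y79.5349
M4 S307
G1 X207.7256 Y118.2484 F3296
G1 X246.4391 Y135.7019
G1 X263.8926 Y96.9884
G1 X225.1791 Y79.5349
M5
G0 X0.0000 Y0.0000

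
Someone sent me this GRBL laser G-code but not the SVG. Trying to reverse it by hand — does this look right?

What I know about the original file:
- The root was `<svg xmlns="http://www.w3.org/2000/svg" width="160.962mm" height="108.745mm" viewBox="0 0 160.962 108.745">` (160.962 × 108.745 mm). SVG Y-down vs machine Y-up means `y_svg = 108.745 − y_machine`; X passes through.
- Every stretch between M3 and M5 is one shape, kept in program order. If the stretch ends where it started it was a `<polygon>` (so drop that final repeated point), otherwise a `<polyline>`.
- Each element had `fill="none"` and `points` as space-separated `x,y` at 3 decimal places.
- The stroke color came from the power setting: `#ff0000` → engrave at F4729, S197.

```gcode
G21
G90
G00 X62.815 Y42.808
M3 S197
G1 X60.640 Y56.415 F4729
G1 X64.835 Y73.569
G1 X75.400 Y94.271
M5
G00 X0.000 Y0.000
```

<svg xmlns="http://www.w3.org/2000/svg" width="160.962mm" height="108.745mm" viewBox="0 0 160.962 108.745">
  <polyline points="62.815,65.937 60.640,52.330 64.835,35.176 75.400,14.474" fill="none" stroke="#ff0000"/>
</svg>

y_svg = 108.745 − y_m. Every run uses S197, so all elements get stroke `#ff0000` (engrave).

[1] open run; points: 62.815,65.937 60.640,52.330 64.835,35.176 75.400,14.474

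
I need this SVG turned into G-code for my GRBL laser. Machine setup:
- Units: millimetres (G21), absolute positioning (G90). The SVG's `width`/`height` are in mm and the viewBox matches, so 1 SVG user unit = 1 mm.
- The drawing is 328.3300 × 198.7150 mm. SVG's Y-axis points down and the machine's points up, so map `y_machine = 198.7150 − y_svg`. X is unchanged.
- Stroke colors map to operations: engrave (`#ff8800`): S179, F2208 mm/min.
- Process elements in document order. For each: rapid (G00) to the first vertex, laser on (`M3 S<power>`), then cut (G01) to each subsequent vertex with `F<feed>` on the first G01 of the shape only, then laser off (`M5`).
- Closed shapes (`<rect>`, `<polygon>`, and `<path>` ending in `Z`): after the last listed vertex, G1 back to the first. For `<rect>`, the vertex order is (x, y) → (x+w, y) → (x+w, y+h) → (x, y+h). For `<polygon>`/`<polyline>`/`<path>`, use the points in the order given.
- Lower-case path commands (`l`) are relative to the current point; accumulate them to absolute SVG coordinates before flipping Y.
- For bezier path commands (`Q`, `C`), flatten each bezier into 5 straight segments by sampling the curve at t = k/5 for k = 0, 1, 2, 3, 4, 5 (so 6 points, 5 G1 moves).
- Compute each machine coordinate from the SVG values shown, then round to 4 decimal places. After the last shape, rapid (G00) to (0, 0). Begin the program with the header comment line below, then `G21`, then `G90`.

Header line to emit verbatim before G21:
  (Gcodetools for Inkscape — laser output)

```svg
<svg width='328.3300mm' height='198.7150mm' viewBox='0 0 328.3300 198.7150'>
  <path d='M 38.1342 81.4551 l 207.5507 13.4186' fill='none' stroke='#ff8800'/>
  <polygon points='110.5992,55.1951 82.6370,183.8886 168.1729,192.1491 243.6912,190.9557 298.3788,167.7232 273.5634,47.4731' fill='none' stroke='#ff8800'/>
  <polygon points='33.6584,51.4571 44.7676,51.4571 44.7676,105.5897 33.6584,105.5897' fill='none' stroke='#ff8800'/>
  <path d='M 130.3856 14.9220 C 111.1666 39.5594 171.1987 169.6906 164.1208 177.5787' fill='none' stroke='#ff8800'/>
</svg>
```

viewBox `0 0 328.3300 198.7150` with mm width/height → 1 unit = 1 mm. Flip: y_m = 198.7150 − y_svg.

**Shape 1** — `<path>` line segment, stroke `#ff8800` → engrave (S179, F2208). Machine vertices: (38.1342,117.2599) → (245.6849,103.8413). Open path.

**Shape 2** — `<polygon>` closed polygon, stroke `#ff8800` → engrave (S179, F2208). Machine vertices: (110.5992,143.5199) → (82.6370,14.8264) → (168.1729,6.5659) → (243.6912,7.7593) → (298.3788,30.9918) → (273.5634,151.2419) → (110.5992,143.5199). Closed: final G1 returns to the first vertex.

**Shape 3** — `<polygon>` rectangle, stroke `#ff8800` → engrave (S179, F2208). Machine vertices: (33.6584,147.2579) → (44.7676,147.2579) → (44.7676,93.1253) → (33.6584,93.1253) → (33.6584,147.2579). Closed: final G1 returns to the first vertex.

**Shape 4** — `<path>` cubic bezier, stroke `#ff8800` → engrave (S179, F2208). Control points (SVG): P0=(130.3856,14.9220), P1=(111.1666,39.5594), P2=(171.1987,169.6906), P3=(164.1208,177.5787); sampled at t=k/5. Machine vertices: (130.3856,183.7930) → (127.1934,158.1732) → (135.9962,118.1663) → (149.7686,74.7035) → (161.4852,38.7164) → (164.1208,21.1363). Open path.

(Gcodetools for Inkscape — laser output)
G21
G90
G00 X38.1342 Y117.2599
M3 S179
G01 X245.6849 Y103.8413 F2208
M5
G00 X110.5992 Y143.5199
M3 S179
G01 X82.6370 Y14.8264 F2208
G01 X168.1729 Y6.5659
G01 X243.6912 Y7.7593
G01 X298.3788 Y30.9918
G01 X273.5634 Y151.2419
G01 X110.5992 Y143.5199
M5
G00 X33.6584 Y147.2579
M3 S179
G01 X44.7676 Y147.2579 F2208
G01 X44.7676 Y93.1253
G01 X33.6584 Y93.1253
G01 X33.6584 Y147.2579
M5
G00 X130.3856 Y183.7930
M3 S179
G01 X127.1934 Y158.1732 F2208
G01 X135.9962 Y118.1663
G01 X149.7686 Y74.7035
G01 X161.4852 Y38.7164
G01 X164.1208 Y21.1363
M5
G00 X0.0000 Y0.0000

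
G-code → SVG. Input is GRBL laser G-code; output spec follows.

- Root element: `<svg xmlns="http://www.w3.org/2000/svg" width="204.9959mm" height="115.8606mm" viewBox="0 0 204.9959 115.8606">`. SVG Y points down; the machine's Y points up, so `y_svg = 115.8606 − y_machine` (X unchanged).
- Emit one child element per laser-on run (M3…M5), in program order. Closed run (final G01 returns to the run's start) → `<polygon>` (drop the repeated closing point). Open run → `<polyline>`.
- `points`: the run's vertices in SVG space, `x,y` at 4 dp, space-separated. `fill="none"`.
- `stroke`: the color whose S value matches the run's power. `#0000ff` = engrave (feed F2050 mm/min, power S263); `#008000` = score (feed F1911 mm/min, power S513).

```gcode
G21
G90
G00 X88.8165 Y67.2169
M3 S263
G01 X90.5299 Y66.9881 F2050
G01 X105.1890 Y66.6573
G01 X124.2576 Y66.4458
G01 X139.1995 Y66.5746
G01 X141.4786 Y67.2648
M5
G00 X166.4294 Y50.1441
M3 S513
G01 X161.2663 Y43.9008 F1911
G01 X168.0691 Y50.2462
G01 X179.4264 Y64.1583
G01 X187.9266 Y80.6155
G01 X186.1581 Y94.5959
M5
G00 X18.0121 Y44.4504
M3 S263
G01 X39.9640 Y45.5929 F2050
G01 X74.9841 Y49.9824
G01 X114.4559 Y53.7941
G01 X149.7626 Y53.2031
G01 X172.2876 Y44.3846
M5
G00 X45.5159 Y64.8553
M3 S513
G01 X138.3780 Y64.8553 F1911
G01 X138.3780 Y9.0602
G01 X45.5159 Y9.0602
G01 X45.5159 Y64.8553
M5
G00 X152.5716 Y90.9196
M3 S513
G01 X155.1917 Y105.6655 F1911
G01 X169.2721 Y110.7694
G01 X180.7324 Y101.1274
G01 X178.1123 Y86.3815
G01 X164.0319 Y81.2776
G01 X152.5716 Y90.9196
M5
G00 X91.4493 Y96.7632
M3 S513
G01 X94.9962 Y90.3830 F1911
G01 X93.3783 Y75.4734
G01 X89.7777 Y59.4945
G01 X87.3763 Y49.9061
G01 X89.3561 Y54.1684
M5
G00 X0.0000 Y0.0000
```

y_svg = 115.8606 − y_m.

[1] S263→`#0000ff` (engrave); open run; points: 88.8165,48.6437 90.5299,48.8725 105.1890,49.2033 124.2576,49.4148 139.1995,49.2860 141.4786,48.5958

[2] S513→`#008000` (score); open run; points: 166.4294,65.7165 161.2663,71.9598 168.0691,65.6144 179.4264,51.7023 187.9266,35.2451 186.1581,21.2647

[3] S263→`#0000ff` (engrave); open run; points: 18.0121,71.4102 39.9640,70.2677 74.9841,65.8782 114.4559,62.0665 149.7626,62.6575 172.2876,71.4760

[4] S513→`#008000` (score); closed run; points: 45.5159,51.0053 138.3780,51.0053 138.3780,106.8004 45.5159,106.8004

[5] S513→`#008000` (score); closed run; points: 152.5716,24.9410 155.1917,10.1951 169.2721,5.0912 180.7324,14.7332 178.1123,29.4791 164.0319,34.5830

[6] S513→`#008000` (score); open run; points: 91.4493,19.0974 94.9962,25.4776 93.3783,40.3872 89.7777,56.3661 87.3763,65.9545 89.3561,61.6922

<svg xmlns="http://www.w3.org/2000/svg" width="204.9959mm" height="115.8606mm" viewBox="0 0 204.9959 115.8606">
  <polyline points="88.8165,48.6437 90.5299,48.8725 105.1890,49.2033 124.2576,49.4148 139.1995,49.2860 141.4786,48.5958" fill="none" stroke="#0000ff"/>
  <polyline points="166.4294,65.7165 161.2663,71.9598 168.0691,65.6144 179.4264,51.7023 187.9266,35.2451 186.1581,21.2647" fill="none" stroke="#008000"/>
  <polyline points="18.0121,71.4102 39.9640,70.2677 74.9841,65.8782 114.4559,62.0665 149.7626,62.6575 172.2876,71.4760" fill="none" stroke="#0000ff"/>
  <polygon points="45.5159,51.0053 138.3780,51.0053 138.3780,106.8004 45.5159,106.8004" fill="none" stroke="#008000"/>
  <polygon points="152.5716,24.9410 155.1917,10.1951 169.2721,5.0912 180.7324,14.7332 178.1123,29.4791 164.0319,34.5830" fill="none" stroke="#008000"/>
  <polyline points="91.4493,19.0974 94.9962,25.4776 93.3783,40.3872 89.7777,56.3661 87.3763,65.9545 89.3561,61.6922" fill="none" stroke="#008000"/>
</svg>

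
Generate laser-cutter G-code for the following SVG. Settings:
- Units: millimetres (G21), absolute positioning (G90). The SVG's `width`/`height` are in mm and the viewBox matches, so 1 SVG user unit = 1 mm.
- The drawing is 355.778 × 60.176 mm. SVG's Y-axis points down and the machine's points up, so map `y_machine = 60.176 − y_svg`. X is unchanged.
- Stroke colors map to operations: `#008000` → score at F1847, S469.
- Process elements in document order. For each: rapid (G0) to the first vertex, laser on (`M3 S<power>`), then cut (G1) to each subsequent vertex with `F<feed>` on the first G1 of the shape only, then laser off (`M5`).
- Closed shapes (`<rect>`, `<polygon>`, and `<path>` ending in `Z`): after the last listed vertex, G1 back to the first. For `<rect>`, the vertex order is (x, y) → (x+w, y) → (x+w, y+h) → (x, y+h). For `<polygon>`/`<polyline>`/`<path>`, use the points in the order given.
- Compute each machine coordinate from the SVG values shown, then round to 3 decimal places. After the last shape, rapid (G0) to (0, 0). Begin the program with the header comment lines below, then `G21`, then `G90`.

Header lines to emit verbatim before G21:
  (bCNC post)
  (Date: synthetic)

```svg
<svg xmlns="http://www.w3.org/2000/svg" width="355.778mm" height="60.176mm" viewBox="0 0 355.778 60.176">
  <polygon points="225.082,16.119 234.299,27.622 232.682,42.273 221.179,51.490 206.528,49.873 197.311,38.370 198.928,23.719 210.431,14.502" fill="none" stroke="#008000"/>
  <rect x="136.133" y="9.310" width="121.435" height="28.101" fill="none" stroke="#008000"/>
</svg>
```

(bCNC post)
(Date: synthetic)
G21
G90
G0 X225.082 Y44.057
M3 S469
G1 X234.299 Y32.554 F1847
G1 X232.682 Y17.903
G1 X221.179 Y8.686
G1 X206.528 Y10.303
G1 X197.311 Y21.806
G1 X198.928 Y36.457
G1 X210.431 Y45.674
G1 X225.082 Y44.057
M5
G0 X136.133 Y50.866
M3 S469
G1 X257.568 Y50.866 F1847
G1 X257.568 Y22.765
G1 X136.133 Y22.765
G1 X136.133 Y50.866
M5
G0 X0.000 Y0.000

viewBox `0 0 355.778 60.176` with mm width/height → 1 unit = 1 mm. Flip: y_m = 60.176 − y_svg.

**Shape 1** — `<polygon>` regular polygon, stroke `#008000` → score (S469, F1847). Machine vertices: (225.082,44.057) → (234.299,32.554) → (232.682,17.903) → (221.179,8.686) → (206.528,10.303) → (197.311,21.806) → (198.928,36.457) → (210.431,45.674) → (225.082,44.057). Closed: final G1 returns to the first vertex.

**Shape 2** — `<rect>` rectangle, stroke `#008000` → score (S469, F1847). Machine vertices: (136.133,50.866) → (257.568,50.866) → (257.568,22.765) → (136.133,22.765) → (136.133,50.866). Closed: final G1 returns to the first vertex.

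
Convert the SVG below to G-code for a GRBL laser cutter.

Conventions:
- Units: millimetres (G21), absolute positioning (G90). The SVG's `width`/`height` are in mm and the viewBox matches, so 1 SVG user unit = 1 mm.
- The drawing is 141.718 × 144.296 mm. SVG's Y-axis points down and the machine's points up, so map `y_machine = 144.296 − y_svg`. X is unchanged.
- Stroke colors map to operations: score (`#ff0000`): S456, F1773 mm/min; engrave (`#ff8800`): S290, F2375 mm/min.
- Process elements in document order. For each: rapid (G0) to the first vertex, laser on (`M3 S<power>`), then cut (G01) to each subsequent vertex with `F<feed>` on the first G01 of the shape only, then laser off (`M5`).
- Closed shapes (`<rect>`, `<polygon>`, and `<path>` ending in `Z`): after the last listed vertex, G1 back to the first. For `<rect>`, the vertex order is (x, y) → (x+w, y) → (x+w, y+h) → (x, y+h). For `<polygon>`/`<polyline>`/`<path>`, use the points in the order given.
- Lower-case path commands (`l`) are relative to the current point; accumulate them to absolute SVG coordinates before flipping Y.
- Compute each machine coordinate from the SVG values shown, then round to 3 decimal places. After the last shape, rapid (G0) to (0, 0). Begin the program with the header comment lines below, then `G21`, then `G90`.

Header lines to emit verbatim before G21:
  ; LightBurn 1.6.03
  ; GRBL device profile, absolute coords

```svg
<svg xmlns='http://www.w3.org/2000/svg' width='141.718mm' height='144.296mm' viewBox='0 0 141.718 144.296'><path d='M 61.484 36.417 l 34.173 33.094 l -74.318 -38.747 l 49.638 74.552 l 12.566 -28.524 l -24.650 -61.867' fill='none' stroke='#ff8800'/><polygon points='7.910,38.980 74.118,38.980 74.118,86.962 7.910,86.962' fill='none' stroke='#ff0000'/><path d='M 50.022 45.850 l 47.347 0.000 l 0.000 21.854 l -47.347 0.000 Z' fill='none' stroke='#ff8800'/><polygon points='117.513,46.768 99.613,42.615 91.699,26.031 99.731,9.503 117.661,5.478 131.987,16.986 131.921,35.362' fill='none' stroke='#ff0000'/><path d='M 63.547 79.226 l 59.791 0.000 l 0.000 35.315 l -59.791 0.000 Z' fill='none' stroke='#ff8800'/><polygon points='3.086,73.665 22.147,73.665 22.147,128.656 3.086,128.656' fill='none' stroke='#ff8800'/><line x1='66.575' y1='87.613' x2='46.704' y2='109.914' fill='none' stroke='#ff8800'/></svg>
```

1 u = 1 mm; y_m = 144.296 − y.

[1] `<path>` open polyline, #ff8800→engrave S290 F2375: (61.484,107.879) → (95.657,74.785) → (21.339,113.532) → (70.977,38.980) → (83.543,67.504) → (58.893,129.371)

[2] `<polygon>` rectangle, #ff0000→score S456 F1773: (7.910,105.316) → (74.118,105.316) → (74.118,57.334) → (7.910,57.334) → (7.910,105.316) (closed)

[3] `<path>` rectangle, #ff8800→engrave S290 F2375: (50.022,98.446) → (97.369,98.446) → (97.369,76.592) → (50.022,76.592) → (50.022,98.446) (closed)

[4] `<polygon>` regular polygon, #ff0000→score S456 F1773: (117.513,97.528) → (99.613,101.681) → (91.699,118.265) → (99.731,134.793) → (117.661,138.818) → (131.987,127.310) → (131.921,108.934) → (117.513,97.528) (closed)

[5] `<path>` rectangle, #ff8800→engrave S290 F2375: (63.547,65.070) → (123.338,65.070) → (123.338,29.755) → (63.547,29.755) → (63.547,65.070) (closed)

[6] `<polygon>` rectangle, #ff8800→engrave S290 F2375: (3.086,70.631) → (22.147,70.631) → (22.147,15.640) → (3.086,15.640) → (3.086,70.631) (closed)

[7] `<line>` line segment, #ff8800→engrave S290 F2375: (66.575,56.683) → (46.704,34.382)

; LightBurn 1.6.03
; GRBL device profile, absolute coords
G21
G90
G0 X61.484 Y107.879
M3 S290
G01 X95.657 Y74.785 F2375
G01 X21.339 Y113.532
G01 X70.977 Y38.980
G01 X83.543 Y67.504
G01 X58.893 Y129.371
M5
G0 X7.910 Y105.316
M3 S456
G01 X74.118 Y105.316 F1773
G01 X74.118 Y57.334
G01 X7.910 Y57.334
G01 X7.910 Y105.316
M5
G0 X50.022 Y98.446
M3 S290
G01 X97.369 Y98.446 F2375
G01 X97.369 Y76.592
G01 X50.022 Y76.592
G01 X50.022 Y98.446
M5
G0 X117.513 Y97.528
M3 S456
G01 X99.613 Y101.681 F1773
G01 X91.699 Y118.265
G01 X99.731 Y134.793
G01 X117.661 Y138.818
G01 X131.987 Y127.310
G01 X131.921 Y108.934
G01 X117.513 Y97.528
M5
G0 X63.547 Y65.070
M3 S290
G01 X123.338 Y65.070 F2375
G01 X123.338 Y29.755
G01 X63.547 Y29.755
G01 X63.547 Y65.070
M5
G0 X3.086 Y70.631
M3 S290
G01 X22.147 Y70.631 F2375
G01 X22.147 Y15.640
G01 X3.086 Y15.640
G01 X3.086 Y70.631
M5
G0 X66.575 Y56.683
M3 S290
G01 X46.704 Y34.382 F2375
M5
G0 X0.000 Y0.000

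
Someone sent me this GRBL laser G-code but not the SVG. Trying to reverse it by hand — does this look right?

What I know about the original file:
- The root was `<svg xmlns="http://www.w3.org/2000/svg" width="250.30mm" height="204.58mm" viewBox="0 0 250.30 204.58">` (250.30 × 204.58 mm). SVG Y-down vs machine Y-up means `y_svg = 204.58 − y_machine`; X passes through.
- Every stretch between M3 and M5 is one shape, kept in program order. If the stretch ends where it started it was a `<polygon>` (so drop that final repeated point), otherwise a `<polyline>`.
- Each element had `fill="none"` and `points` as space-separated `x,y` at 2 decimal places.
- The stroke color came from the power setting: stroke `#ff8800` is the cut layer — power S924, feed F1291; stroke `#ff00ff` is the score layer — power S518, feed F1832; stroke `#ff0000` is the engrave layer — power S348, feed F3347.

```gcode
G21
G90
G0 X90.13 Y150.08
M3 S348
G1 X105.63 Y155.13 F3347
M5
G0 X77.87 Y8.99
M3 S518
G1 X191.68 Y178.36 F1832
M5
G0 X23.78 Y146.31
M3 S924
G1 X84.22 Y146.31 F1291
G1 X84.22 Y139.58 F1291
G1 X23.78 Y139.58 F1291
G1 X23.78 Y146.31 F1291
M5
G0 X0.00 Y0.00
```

<svg xmlns="http://www.w3.org/2000/svg" width="250.30mm" height="204.58mm" viewBox="0 0 250.30 204.58">
  <polyline points="90.13,54.50 105.63,49.45" fill="none" stroke="#ff0000"/>
  <polyline points="77.87,195.59 191.68,26.22" fill="none" stroke="#ff00ff"/>
  <polygon points="23.78,58.27 84.22,58.27 84.22,65.00 23.78,65.00" fill="none" stroke="#ff8800"/>
</svg>

Each laser-on run becomes one SVG element. Flip Y back into SVG space with y_svg = 204.58 − y_machine.

Run 1: the run's S348 means `#ff0000` (engrave). The run is open, so emit a `<polyline>` with points (Y-flipped): 90.13,54.50 105.63,49.45.

Run 2: S518 ⇒ score layer `#ff00ff`. The run is open, so emit a `<polyline>` with points (Y-flipped): 77.87,195.59 191.68,26.22.

Run 3: the run's S924 means `#ff8800` (cut). The run returns to its start, so emit a `<polygon>` with points (Y-flipped): 23.78,58.27 84.22,58.27 84.22,65.00 23.78,65.00.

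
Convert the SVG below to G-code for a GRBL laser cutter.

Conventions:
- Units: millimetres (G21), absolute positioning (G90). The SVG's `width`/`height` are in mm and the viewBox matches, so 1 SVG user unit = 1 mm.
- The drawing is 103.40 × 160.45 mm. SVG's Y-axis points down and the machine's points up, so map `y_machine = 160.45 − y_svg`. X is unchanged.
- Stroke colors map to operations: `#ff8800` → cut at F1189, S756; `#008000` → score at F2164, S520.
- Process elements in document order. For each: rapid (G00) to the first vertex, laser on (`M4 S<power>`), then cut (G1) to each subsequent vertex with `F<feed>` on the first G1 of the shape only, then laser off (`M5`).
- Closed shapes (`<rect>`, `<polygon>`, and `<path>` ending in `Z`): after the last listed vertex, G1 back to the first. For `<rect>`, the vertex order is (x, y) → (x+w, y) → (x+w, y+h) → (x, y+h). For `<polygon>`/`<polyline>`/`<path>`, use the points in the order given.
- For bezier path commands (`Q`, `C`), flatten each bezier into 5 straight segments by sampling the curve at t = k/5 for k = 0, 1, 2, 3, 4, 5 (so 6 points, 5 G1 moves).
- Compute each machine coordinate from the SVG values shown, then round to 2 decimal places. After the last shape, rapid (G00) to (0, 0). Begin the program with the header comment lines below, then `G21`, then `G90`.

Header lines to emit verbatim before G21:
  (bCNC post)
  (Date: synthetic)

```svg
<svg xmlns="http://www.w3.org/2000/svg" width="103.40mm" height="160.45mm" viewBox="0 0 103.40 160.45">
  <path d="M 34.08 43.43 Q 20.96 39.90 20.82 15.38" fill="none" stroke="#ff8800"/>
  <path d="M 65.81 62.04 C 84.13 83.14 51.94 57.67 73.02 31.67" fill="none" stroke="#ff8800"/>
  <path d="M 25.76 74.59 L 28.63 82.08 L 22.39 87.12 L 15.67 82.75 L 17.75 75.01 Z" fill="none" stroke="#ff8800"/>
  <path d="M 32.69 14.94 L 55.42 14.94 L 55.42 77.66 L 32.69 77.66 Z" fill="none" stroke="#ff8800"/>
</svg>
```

1 u = 1 mm; y_m = 160.45 − y.

[1] `<path>` quadratic bezier, #ff8800→cut S756 F1189: (34.08,117.02) → (29.35,119.27) → (25.66,123.20) → (23.01,128.81) → (21.40,136.10) → (20.82,145.07)

[2] `<path>` cubic bezier, #ff8800→cut S756 F1189: (65.81,98.41) → (71.57,90.97) → (70.19,92.50) → (66.65,100.78) → (65.93,113.61) → (73.02,128.78)

[3] `<path>` regular polygon, #ff8800→cut S756 F1189: (25.76,85.86) → (28.63,78.37) → (22.39,73.33) → (15.67,77.70) → (17.75,85.44) → (25.76,85.86) (closed)

[4] `<path>` rectangle, #ff8800→cut S756 F1189: (32.69,145.51) → (55.42,145.51) → (55.42,82.79) → (32.69,82.79) → (32.69,145.51) (closed)

(bCNC post)
(Date: synthetic)
G21
G90
G00 X34.08 Y117.02
M4 S756
G1 X29.35 Y119.27 F1189
G1 X25.66 Y123.20
G1 X23.01 Y128.81
G1 X21.40 Y136.10
G1 X20.82 Y145.07
M5
G00 X65.81 Y98.41
M4 S756
G1 X71.57 Y90.97 F1189
G1 X70.19 Y92.50
G1 X66.65 Y100.78
G1 X65.93 Y113.61
G1 X73.02 Y128.78
M5
G00 X25.76 Y85.86
M4 S756
G1 X28.63 Y78.37 F1189
G1 X22.39 Y73.33
G1 X15.67 Y77.70
G1 X17.75 Y85.44
G1 X25.76 Y85.86
M5
G00 X32.69 Y145.51
M4 S756
G1 X55.42 Y145.51 F1189
G1 X55.42 Y82.79
G1 X32.69 Y82.79
G1 X32.69 Y145.51
M5
G00 X0.00 Y0.00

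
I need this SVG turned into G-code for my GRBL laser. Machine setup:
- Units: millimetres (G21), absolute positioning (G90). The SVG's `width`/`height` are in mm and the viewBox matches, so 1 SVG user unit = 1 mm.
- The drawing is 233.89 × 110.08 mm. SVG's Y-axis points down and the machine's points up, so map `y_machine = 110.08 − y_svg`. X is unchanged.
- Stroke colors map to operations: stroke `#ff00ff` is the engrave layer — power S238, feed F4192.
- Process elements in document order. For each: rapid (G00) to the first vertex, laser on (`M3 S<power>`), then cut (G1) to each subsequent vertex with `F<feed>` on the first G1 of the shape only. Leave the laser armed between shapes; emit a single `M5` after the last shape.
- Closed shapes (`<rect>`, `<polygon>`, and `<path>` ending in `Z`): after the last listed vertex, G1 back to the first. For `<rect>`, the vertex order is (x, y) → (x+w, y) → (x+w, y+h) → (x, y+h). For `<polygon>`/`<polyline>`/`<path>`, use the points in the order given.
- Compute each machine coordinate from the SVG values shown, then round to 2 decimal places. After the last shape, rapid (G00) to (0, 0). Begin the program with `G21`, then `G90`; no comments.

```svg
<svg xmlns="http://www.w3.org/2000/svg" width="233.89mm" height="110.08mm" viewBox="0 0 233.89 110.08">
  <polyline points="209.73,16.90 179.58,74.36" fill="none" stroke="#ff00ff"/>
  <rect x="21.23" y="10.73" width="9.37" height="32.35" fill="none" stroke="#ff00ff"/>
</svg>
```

G21
G90
G00 X209.73 Y93.18
M3 S238
G1 X179.58 Y35.72 F4192
G00 X21.23 Y99.35
M3 S238
G1 X30.60 Y99.35 F4192
G1 X30.60 Y67.00
G1 X21.23 Y67.00
G1 X21.23 Y99.35
M5
G00 X0.00 Y0.00

1 u = 1 mm; y_m = 110.08 − y.

[1] `<polyline>` line segment, #ff00ff→engrave S238 F4192: (209.73,93.18) → (179.58,35.72)

[2] `<rect>` rectangle, #ff00ff→engrave S238 F4192: (21.23,99.35) → (30.60,99.35) → (30.60,67.00) → (21.23,67.00) → (21.23,99.35) (closed)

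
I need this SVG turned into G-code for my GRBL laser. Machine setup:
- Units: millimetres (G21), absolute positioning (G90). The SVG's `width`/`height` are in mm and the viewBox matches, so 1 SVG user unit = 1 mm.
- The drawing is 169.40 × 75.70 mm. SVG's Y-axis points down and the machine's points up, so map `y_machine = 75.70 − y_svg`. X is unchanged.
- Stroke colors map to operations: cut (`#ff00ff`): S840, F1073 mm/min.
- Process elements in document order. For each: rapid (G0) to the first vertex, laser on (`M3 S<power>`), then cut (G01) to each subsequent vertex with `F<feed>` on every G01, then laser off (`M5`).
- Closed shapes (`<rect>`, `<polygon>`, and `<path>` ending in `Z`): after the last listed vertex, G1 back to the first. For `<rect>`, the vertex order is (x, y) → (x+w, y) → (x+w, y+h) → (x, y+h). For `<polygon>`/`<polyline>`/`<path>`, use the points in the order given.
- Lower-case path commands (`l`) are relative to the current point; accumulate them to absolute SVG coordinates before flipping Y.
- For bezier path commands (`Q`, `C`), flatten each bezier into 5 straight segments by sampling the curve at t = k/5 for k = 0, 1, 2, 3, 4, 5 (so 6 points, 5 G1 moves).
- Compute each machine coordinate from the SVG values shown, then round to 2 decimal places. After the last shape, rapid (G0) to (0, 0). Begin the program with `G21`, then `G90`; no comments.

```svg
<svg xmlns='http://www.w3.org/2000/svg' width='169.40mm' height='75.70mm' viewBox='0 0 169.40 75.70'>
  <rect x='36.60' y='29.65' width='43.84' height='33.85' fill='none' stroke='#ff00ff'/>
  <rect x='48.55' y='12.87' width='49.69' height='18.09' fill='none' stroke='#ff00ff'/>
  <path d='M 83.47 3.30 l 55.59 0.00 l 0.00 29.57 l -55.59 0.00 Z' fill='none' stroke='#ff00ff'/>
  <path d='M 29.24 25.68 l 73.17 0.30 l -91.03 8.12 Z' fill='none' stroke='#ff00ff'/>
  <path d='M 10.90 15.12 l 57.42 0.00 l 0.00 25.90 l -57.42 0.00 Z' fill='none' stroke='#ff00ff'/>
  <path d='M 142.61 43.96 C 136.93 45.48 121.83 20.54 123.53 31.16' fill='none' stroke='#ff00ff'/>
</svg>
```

G21
G90
G0 X36.60 Y46.05
M3 S840
G01 X80.44 Y46.05 F1073
G01 X80.44 Y12.20 F1073
G01 X36.60 Y12.20 F1073
G01 X36.60 Y46.05 F1073
M5
G0 X48.55 Y62.83
M3 S840
G01 X98.24 Y62.83 F1073
G01 X98.24 Y44.74 F1073
G01 X48.55 Y44.74 F1073
G01 X48.55 Y62.83 F1073
M5
G0 X83.47 Y72.40
M3 S840
G01 X139.06 Y72.40 F1073
G01 X139.06 Y42.83 F1073
G01 X83.47 Y42.83 F1073
G01 X83.47 Y72.40 F1073
M5
G0 X29.24 Y50.02
M3 S840
G01 X102.41 Y49.72 F1073
G01 X11.38 Y41.60 F1073
G01 X29.24 Y50.02 F1073
M5
G0 X10.90 Y60.58
M3 S840
G01 X68.32 Y60.58 F1073
G01 X68.32 Y34.68 F1073
G01 X10.90 Y34.68 F1073
G01 X10.90 Y60.58 F1073
M5
G0 X142.61 Y31.74
M3 S840
G01 X138.28 Y33.51 F1073
G01 X132.95 Y38.65 F1073
G01 X127.88 Y44.18 F1073
G01 X124.32 Y47.14 F1073
G01 X123.53 Y44.54 F1073
M5
G0 X0.00 Y0.00

Since the viewBox matches the mm dimensions, user units are millimetres directly. The only transform is the Y-flip y_m = 75.70 − y_svg.

Shape 1 is a rectangle drawn with `<rect>`. Its stroke #ff00ff means cut at S840, F1073. After flipping Y the toolpath is (36.60,46.05) → (80.44,46.05) → (80.44,12.20) → (36.60,12.20) → (36.60,46.05), returning to the start.

Shape 2 is a rectangle drawn with `<rect>`. Its stroke #ff00ff means cut at S840, F1073. After flipping Y the toolpath is (48.55,62.83) → (98.24,62.83) → (98.24,44.74) → (48.55,44.74) → (48.55,62.83), returning to the start.

Shape 3 is a rectangle drawn with `<path>`. Its stroke #ff00ff means cut at S840, F1073. After flipping Y the toolpath is (83.47,72.40) → (139.06,72.40) → (139.06,42.83) → (83.47,42.83) → (83.47,72.40), returning to the start.

Shape 4 is a closed polygon drawn with `<path>`. Its stroke #ff00ff means cut at S840, F1073. After flipping Y the toolpath is (29.24,50.02) → (102.41,49.72) → (11.38,41.60) → (29.24,50.02), returning to the start.

Shape 5 is a rectangle drawn with `<path>`. Its stroke #ff00ff means cut at S840, F1073. After flipping Y the toolpath is (10.90,60.58) → (68.32,60.58) → (68.32,34.68) → (10.90,34.68) → (10.90,60.58), returning to the start.

Shape 6 is a cubic bezier drawn with `<path>`. Its stroke #ff00ff means cut at S840, F1073. After flipping Y the toolpath is (142.61,31.74) → (138.28,33.51) → (132.95,38.65) → (127.88,44.18) → (124.32,47.14) → (123.53,44.54).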